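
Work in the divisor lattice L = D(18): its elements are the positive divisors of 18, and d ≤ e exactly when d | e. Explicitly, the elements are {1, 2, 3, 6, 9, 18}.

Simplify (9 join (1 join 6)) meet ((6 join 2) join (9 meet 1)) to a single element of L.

6

1 ∨ 6 = 6
9 ∨ 6 = 18
6 ∨ 2 = 6
9 ∧ 1 = 1
6 ∨ 1 = 6
18 ∧ 6 = 6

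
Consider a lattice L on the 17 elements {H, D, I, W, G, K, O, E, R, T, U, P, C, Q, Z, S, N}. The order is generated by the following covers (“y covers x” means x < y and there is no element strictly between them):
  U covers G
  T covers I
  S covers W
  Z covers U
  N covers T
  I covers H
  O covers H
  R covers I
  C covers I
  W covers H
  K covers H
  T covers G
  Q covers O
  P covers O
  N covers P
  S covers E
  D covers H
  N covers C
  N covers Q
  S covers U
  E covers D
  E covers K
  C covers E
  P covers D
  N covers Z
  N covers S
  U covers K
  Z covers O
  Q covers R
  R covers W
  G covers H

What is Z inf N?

Common lower bounds of {Z, N}: G, H, K, O, U, Z.
The greatest among these is Z.

Z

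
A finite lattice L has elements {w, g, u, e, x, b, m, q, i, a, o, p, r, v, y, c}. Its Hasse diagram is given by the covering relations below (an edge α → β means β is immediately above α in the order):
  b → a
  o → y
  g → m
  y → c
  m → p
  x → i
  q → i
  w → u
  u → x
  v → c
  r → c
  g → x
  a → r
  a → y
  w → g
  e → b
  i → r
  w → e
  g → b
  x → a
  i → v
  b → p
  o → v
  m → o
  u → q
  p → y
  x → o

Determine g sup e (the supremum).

Common upper bounds of {g, e}: a, b, c, p, r, y.
The least among these is b.

b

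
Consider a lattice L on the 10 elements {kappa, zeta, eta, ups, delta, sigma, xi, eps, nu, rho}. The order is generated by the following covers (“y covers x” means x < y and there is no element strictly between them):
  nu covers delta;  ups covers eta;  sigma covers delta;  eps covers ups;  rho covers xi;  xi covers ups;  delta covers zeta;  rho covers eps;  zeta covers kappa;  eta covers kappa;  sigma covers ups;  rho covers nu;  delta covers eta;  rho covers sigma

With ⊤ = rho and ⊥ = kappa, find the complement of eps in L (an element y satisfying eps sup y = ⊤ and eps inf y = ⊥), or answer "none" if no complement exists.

zeta

Need y with eps ∨ y = rho and eps ∧ y = kappa.
Checking each element gives: zeta.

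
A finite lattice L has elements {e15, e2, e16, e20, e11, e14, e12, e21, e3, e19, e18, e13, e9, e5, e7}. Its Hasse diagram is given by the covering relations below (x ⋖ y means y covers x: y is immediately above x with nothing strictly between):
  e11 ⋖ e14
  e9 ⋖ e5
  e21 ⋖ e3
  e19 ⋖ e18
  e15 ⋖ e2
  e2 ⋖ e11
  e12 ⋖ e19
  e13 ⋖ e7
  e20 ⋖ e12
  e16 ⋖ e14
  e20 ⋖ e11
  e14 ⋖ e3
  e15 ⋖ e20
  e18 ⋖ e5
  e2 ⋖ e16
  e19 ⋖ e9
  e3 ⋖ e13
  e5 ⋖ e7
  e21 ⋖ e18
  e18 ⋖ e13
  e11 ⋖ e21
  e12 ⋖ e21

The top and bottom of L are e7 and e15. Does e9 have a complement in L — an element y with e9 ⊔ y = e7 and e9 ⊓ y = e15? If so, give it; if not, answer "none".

Need y with e9 ∨ y = e7 and e9 ∧ y = e15.
Checking each element gives: e16.

e16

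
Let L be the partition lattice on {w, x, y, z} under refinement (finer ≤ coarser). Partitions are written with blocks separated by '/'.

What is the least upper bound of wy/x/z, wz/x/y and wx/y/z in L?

Common upper bounds of {wy/x/z, wz/x/y, wx/y/z}: wxyz.
The least among these is wxyz.

wxyz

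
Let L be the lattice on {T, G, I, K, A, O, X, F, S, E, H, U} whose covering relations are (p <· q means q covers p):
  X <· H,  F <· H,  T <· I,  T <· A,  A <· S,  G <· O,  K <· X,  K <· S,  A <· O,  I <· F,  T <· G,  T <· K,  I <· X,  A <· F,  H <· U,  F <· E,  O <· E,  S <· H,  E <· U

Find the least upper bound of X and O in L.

Common upper bounds of {X, O}: U.
The least among these is U.

U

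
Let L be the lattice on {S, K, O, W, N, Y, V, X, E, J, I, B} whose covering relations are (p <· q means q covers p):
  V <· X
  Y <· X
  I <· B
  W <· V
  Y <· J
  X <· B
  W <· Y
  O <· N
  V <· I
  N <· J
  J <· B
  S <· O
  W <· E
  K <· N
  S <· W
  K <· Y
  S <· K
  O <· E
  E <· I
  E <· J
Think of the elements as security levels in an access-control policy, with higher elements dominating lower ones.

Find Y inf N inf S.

S

Common lower bounds of {Y, N, S}: S.
The greatest among these is S.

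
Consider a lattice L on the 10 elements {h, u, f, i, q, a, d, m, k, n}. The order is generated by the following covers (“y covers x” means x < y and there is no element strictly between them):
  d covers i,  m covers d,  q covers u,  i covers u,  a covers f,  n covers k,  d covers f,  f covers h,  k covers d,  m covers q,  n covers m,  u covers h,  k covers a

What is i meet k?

i

Common lower bounds of {i, k}: h, i, u.
The greatest among these is i.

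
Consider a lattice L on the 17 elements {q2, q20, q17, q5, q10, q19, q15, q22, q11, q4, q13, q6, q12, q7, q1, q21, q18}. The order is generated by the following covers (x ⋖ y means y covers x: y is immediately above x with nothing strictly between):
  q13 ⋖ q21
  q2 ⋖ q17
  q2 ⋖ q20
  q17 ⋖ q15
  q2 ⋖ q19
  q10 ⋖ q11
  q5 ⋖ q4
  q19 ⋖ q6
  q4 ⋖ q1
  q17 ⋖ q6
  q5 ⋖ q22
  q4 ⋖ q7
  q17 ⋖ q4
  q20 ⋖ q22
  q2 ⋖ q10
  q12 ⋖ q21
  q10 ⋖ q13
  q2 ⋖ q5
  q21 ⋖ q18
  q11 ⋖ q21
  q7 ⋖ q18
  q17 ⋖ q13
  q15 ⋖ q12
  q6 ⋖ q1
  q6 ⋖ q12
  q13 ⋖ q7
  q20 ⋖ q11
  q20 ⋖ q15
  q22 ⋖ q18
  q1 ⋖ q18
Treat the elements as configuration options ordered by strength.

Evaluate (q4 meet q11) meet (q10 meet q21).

q4 ∧ q11 = q2
q10 ∧ q21 = q10
q2 ∧ q10 = q2

q2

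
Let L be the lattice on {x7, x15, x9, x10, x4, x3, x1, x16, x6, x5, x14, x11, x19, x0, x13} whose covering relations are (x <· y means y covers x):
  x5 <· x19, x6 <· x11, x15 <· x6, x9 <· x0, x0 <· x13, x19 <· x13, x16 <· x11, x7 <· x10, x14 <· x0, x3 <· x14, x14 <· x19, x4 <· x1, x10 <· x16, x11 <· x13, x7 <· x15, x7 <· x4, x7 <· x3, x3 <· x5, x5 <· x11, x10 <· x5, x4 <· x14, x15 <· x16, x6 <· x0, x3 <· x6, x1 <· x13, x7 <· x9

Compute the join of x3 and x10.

x5

Common upper bounds of {x3, x10}: x11, x13, x19, x5.
The least among these is x5.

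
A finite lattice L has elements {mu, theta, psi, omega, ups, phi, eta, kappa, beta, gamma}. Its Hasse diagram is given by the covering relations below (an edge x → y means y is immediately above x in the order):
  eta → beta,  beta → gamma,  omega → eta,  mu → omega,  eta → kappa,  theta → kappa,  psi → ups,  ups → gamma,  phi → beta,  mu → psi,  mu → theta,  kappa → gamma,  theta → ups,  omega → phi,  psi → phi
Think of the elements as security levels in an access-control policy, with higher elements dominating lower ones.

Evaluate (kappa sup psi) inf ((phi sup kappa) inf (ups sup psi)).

ups

kappa ∨ psi = gamma
phi ∨ kappa = gamma
ups ∨ psi = ups
gamma ∧ ups = ups
gamma ∧ ups = ups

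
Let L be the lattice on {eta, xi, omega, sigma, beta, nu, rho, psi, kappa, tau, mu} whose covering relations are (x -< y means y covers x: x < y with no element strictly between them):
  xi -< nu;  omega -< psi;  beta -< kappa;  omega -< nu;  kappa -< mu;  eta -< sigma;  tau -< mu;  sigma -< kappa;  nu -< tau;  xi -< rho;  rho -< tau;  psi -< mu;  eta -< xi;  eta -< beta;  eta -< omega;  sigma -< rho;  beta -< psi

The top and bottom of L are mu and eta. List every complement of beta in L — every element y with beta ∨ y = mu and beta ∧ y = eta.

nu, rho, tau, xi

Need y with beta ∨ y = mu and beta ∧ y = eta.
Checking each element gives: nu, rho, tau, xi.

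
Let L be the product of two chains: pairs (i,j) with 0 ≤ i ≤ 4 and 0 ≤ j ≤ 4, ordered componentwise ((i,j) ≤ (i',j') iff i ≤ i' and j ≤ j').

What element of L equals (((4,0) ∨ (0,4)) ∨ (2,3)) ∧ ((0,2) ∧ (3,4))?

(0,2)

(4,0) ∨ (0,4) = (4,4)
(4,4) ∨ (2,3) = (4,4)
(0,2) ∧ (3,4) = (0,2)
(4,4) ∧ (0,2) = (0,2)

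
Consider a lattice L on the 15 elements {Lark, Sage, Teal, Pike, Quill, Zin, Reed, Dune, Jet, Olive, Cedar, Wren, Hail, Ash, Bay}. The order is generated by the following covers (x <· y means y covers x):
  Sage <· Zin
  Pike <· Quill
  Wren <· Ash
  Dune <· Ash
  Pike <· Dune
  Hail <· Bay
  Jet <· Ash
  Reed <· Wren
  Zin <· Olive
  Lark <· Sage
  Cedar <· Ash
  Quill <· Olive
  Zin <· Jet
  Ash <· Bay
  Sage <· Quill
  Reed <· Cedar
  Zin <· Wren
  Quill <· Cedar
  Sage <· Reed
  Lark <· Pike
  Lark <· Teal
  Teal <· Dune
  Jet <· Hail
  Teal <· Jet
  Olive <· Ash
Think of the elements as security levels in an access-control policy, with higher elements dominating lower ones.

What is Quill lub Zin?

Common upper bounds of {Quill, Zin}: Ash, Bay, Olive.
The least among these is Olive.

Olive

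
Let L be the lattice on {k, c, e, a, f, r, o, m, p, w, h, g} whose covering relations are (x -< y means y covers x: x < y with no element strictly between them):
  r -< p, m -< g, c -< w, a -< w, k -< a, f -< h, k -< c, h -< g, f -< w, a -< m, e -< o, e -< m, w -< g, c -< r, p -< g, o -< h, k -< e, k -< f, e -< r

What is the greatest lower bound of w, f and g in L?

Common lower bounds of {w, f, g}: f, k.
The greatest among these is f.

f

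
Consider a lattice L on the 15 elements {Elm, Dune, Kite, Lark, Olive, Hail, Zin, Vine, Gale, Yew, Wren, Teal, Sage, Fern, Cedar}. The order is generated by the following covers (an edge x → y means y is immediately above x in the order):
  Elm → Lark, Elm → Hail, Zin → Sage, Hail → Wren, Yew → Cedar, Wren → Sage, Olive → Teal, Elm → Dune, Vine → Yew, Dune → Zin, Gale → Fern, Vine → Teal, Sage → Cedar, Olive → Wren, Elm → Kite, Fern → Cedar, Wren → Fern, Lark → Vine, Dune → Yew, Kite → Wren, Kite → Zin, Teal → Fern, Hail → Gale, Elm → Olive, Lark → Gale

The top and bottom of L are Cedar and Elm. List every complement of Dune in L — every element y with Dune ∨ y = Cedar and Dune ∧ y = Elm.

Fern, Gale, Teal

Need y with Dune ∨ y = Cedar and Dune ∧ y = Elm.
Checking each element gives: Fern, Gale, Teal.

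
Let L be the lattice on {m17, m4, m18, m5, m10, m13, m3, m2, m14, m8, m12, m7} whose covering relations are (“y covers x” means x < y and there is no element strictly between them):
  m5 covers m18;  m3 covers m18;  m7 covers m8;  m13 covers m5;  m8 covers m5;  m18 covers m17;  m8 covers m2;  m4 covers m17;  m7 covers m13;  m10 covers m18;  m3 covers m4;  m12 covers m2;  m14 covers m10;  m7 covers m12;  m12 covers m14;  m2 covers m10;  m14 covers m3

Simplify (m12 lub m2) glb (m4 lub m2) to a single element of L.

m12 ∨ m2 = m12
m4 ∨ m2 = m12
m12 ∧ m12 = m12

m12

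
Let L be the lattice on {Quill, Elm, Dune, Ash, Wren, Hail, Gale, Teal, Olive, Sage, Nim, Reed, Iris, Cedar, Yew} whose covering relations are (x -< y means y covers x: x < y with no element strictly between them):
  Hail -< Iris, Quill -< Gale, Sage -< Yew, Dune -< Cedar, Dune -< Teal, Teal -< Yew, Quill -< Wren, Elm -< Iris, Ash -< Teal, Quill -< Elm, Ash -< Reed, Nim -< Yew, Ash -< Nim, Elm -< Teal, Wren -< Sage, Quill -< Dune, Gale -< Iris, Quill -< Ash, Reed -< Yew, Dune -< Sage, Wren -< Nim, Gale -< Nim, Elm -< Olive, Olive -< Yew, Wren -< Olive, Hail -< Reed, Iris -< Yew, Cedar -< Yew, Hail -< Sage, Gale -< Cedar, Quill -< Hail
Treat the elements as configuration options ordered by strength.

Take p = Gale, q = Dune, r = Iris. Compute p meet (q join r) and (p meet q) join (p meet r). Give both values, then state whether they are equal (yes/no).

Gale; Gale; yes

q join r = Yew, so p meet (q join r) = Gale meet Yew = Gale.
p meet q = Quill and p meet r = Gale, so (p meet q) join (p meet r) = Quill join Gale = Gale.
Equal: yes.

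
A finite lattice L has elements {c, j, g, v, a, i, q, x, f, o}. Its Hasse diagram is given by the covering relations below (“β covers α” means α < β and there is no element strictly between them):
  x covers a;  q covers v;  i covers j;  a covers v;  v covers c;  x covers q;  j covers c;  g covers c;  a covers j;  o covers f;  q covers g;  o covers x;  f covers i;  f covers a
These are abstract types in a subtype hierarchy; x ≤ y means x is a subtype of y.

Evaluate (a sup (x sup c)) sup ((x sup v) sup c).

x ∨ c = x
a ∨ x = x
x ∨ v = x
x ∨ c = x
x ∨ x = x

x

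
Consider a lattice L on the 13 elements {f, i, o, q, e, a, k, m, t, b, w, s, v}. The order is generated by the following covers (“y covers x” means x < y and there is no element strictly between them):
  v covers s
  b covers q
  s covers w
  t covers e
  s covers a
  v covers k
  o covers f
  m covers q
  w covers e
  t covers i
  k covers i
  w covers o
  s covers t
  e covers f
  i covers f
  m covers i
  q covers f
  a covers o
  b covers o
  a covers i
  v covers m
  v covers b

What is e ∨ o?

Common upper bounds of {e, o}: s, v, w.
The least among these is w.

w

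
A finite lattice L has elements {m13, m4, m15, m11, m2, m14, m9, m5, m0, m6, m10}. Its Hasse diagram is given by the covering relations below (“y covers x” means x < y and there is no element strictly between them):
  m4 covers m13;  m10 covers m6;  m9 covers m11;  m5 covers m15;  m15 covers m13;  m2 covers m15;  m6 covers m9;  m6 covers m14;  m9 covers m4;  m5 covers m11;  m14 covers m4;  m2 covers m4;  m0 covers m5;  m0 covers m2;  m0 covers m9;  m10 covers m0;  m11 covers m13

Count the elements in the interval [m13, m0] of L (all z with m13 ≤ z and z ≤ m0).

The interval [m13, m0] = {m0, m11, m13, m15, m2, m4, m5, m9}, which has 8 elements.

8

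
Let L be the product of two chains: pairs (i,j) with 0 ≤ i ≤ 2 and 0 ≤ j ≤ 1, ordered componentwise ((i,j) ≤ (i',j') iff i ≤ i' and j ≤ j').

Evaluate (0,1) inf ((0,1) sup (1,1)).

(0,1) ∨ (1,1) = (1,1)
(0,1) ∧ (1,1) = (0,1)

(0,1)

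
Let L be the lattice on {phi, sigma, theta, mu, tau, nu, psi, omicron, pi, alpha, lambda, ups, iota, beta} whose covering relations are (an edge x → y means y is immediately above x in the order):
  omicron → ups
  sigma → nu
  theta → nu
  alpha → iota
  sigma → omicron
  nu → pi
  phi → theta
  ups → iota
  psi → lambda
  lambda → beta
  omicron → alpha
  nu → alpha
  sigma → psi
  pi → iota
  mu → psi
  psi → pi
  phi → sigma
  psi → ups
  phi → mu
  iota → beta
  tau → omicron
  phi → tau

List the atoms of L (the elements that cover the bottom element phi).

The atoms are exactly the elements that cover phi: mu, sigma, tau, theta.

mu, sigma, tau, theta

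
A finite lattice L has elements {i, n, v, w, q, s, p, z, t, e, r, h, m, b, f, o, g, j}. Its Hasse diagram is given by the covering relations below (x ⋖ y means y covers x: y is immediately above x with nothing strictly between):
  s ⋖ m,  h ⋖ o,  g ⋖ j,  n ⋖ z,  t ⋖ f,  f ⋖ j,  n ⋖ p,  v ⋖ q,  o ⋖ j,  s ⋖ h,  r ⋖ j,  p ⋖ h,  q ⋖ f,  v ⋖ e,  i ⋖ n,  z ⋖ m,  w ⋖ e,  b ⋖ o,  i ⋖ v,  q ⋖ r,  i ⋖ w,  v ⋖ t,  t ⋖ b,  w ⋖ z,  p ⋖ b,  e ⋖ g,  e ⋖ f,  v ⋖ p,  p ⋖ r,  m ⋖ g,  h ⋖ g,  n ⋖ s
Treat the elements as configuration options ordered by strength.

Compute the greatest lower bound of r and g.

Common lower bounds of {r, g}: i, n, p, v.
The greatest among these is p.

p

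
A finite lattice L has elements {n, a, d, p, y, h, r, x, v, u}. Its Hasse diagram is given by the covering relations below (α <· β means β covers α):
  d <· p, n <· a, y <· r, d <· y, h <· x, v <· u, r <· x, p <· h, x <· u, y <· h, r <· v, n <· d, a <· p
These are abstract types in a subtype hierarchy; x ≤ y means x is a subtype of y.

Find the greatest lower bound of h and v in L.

Common lower bounds of {h, v}: d, n, y.
The greatest among these is y.

y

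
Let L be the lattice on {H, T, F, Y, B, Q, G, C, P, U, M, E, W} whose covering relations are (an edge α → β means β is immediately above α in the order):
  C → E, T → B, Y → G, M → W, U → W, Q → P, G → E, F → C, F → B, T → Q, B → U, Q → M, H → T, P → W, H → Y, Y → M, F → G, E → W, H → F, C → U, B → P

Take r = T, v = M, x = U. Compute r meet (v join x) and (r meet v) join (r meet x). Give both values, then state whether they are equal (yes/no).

T; T; yes

v join x = W, so r meet (v join x) = T meet W = T.
r meet v = T and r meet x = T, so (r meet v) join (r meet x) = T join T = T.
Equal: yes.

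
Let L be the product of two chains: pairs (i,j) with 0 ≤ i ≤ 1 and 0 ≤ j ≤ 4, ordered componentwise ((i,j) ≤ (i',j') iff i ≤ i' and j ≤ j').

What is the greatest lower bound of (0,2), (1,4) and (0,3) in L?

In a product of chains, the meet is componentwise min, giving (0,2).

(0,2)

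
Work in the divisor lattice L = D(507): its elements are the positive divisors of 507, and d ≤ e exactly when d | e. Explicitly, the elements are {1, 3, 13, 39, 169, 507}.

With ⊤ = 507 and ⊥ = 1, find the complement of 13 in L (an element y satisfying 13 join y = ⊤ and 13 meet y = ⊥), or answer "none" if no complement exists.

none

For every candidate y, either 13 ∨ y ≠ 507 or 13 ∧ y ≠ 1; no complement exists.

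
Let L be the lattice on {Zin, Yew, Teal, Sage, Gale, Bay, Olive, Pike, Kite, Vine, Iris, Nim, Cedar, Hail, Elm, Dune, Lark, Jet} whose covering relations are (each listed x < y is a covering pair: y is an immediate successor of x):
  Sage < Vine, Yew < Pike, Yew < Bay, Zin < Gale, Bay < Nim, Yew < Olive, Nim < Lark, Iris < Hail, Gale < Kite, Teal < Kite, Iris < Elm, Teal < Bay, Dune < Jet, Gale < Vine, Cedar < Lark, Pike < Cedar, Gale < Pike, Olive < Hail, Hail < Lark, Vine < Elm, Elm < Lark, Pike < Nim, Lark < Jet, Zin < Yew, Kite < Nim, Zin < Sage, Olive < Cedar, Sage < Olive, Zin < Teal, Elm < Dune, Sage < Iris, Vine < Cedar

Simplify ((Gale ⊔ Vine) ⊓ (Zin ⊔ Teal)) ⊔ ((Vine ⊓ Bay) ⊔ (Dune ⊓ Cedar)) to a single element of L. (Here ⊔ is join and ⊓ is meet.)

Gale ∨ Vine = Vine
Zin ∨ Teal = Teal
Vine ∧ Teal = Zin
Vine ∧ Bay = Zin
Dune ∧ Cedar = Vine
Zin ∨ Vine = Vine
Zin ∨ Vine = Vine

Vine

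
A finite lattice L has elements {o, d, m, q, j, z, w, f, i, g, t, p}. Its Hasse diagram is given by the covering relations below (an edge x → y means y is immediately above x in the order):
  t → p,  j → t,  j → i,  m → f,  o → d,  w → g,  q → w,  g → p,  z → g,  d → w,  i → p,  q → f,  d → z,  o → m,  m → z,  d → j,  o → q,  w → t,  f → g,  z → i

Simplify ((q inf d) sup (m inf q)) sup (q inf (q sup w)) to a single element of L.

q ∧ d = o
m ∧ q = o
o ∨ o = o
q ∨ w = w
q ∧ w = q
o ∨ q = q

q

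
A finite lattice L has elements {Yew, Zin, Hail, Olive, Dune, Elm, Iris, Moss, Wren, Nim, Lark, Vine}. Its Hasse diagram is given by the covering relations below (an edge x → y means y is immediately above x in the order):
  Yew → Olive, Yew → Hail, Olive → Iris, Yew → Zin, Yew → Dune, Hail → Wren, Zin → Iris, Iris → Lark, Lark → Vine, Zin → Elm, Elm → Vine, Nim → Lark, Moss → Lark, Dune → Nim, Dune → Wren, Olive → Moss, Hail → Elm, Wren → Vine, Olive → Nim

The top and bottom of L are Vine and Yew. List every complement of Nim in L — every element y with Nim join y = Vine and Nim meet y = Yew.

Elm, Hail

Need y with Nim ∨ y = Vine and Nim ∧ y = Yew.
Checking each element gives: Elm, Hail.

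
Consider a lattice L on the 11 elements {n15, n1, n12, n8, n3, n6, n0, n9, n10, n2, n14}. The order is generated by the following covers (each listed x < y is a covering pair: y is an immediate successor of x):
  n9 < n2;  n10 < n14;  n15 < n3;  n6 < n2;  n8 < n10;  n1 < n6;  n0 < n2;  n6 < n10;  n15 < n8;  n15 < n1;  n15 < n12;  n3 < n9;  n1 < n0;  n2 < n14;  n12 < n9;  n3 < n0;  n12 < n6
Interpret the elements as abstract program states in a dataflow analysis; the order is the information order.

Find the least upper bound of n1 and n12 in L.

n6

Common upper bounds of {n1, n12}: n10, n14, n2, n6.
The least among these is n6.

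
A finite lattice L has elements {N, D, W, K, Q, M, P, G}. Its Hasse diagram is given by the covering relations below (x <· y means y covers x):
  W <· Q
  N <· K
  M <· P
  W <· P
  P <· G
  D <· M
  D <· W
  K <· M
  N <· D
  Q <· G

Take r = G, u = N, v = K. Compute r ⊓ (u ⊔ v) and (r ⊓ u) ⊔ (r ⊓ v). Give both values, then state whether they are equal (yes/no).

K; K; yes

u ⊔ v = K, so r ⊓ (u ⊔ v) = G ⊓ K = K.
r ⊓ u = N and r ⊓ v = K, so (r ⊓ u) ⊔ (r ⊓ v) = N ⊔ K = K.
Equal: yes.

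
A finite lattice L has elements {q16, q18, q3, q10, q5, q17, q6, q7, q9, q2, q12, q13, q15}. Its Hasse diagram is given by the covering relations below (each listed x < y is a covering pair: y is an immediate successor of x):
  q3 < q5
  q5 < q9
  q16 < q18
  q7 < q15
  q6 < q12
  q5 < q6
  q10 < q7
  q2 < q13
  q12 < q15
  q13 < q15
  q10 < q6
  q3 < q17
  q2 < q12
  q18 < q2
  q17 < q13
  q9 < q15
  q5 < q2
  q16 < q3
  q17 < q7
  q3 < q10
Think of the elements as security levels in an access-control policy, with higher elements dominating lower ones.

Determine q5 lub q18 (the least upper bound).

Common upper bounds of {q5, q18}: q12, q13, q15, q2.
The least among these is q2.

q2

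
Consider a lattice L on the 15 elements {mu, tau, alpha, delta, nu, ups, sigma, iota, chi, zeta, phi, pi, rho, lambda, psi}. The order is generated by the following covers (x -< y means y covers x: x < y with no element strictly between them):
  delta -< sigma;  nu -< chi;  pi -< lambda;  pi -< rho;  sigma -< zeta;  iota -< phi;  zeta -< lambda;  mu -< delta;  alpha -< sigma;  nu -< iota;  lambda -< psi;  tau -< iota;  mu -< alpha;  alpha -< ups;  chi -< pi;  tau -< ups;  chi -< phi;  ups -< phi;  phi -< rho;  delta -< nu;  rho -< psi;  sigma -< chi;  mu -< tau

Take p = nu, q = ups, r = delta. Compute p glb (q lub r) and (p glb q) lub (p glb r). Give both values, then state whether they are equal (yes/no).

q lub r = phi, so p glb (q lub r) = nu glb phi = nu.
p glb q = mu and p glb r = delta, so (p glb q) lub (p glb r) = mu lub delta = delta.
Equal: no.

nu; delta; no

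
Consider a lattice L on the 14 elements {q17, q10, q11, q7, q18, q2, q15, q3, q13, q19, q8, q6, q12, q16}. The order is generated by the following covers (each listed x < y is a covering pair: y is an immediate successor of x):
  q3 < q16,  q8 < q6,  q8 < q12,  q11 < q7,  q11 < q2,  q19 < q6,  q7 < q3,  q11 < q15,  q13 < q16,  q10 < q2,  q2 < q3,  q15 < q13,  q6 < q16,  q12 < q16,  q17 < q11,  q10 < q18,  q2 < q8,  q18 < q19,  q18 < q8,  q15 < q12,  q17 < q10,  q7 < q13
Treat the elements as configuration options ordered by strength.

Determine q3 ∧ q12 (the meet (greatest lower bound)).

Common lower bounds of {q3, q12}: q10, q11, q17, q2.
The greatest among these is q2.

q2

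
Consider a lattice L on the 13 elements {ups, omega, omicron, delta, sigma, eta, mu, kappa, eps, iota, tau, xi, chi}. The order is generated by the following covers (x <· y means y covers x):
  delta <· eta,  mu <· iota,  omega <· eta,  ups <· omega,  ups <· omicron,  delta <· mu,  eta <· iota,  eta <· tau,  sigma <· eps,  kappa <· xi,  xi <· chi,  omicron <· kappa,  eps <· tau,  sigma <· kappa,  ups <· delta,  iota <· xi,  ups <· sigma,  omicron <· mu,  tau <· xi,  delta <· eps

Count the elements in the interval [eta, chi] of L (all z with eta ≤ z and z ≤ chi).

5

The interval [eta, chi] = {chi, eta, iota, tau, xi}, which has 5 elements.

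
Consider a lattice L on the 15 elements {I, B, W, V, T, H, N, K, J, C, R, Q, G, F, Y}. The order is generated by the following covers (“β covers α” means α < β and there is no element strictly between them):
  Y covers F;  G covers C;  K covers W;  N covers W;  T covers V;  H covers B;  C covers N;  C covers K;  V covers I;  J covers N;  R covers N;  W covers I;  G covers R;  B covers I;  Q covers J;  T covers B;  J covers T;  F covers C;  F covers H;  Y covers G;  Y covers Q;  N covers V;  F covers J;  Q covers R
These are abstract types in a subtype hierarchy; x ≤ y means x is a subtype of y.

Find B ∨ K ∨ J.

Common upper bounds of {B, K, J}: F, Y.
The least among these is F.

F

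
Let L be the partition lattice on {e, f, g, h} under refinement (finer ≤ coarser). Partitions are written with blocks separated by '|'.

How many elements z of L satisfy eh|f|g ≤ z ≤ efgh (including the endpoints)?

The interval [eh|f|g, efgh] = {efgh, efh|g, egh|f, eh|fg, eh|f|g}, which has 5 elements.

5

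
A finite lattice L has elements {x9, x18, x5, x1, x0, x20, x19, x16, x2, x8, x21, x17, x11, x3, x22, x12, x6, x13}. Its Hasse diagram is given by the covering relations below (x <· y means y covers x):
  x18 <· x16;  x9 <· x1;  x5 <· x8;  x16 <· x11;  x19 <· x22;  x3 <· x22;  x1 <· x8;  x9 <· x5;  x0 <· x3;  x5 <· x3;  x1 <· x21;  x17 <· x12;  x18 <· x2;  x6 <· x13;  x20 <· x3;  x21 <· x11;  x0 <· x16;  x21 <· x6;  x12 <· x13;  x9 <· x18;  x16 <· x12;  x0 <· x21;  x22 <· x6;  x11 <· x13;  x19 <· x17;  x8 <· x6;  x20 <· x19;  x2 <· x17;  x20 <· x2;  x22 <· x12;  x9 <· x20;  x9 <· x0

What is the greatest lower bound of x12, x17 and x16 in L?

x18

Common lower bounds of {x12, x17, x16}: x18, x9.
The greatest among these is x18.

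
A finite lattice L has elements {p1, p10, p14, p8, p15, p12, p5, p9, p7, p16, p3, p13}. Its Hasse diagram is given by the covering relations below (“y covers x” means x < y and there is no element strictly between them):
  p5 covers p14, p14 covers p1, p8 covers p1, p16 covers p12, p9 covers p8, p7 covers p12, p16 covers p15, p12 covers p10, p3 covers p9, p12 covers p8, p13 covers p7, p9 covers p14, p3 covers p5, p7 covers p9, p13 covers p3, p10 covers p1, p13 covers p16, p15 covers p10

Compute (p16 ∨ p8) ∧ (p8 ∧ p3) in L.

p8

p16 ∨ p8 = p16
p8 ∧ p3 = p8
p16 ∧ p8 = p8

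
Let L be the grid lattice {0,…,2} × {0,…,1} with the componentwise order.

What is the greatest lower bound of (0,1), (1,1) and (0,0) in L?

(0,0)

In a product of chains, the meet is componentwise min, giving (0,0).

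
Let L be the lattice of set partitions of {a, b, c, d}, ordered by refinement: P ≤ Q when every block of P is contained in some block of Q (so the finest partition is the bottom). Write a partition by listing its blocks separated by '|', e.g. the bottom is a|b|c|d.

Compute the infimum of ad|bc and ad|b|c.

The meet (common refinement) of ad|bc and ad|b|c intersects blocks pairwise, giving ad|b|c.

ad|b|c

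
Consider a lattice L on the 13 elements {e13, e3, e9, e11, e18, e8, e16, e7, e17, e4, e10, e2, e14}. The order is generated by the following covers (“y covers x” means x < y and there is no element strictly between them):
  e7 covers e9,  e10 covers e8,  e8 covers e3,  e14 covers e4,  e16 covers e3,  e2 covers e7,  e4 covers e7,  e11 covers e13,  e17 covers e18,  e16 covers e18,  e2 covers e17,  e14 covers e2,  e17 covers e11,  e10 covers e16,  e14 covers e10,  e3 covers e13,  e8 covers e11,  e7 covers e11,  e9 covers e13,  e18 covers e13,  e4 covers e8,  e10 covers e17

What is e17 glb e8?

e11

Common lower bounds of {e17, e8}: e11, e13.
The greatest among these is e11.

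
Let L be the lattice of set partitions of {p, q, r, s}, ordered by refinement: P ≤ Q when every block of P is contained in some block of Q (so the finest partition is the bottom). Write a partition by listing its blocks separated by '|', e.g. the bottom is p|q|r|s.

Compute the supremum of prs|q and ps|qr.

The join of prs|q and ps|qr merges any blocks that overlap across the partitions, giving pqrs.

pqrs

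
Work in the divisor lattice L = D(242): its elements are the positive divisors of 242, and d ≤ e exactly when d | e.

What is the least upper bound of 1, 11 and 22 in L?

In the divisibility order, the join is the least common multiple: lcm(1, 11, 22) = 22.

22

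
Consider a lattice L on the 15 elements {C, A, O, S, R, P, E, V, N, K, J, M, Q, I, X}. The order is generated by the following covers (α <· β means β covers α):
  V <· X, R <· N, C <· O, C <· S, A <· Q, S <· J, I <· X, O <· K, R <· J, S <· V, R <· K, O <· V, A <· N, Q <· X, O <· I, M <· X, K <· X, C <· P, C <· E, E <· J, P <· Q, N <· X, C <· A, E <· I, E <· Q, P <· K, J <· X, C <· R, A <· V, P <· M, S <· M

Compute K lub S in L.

X

K ∨ S = X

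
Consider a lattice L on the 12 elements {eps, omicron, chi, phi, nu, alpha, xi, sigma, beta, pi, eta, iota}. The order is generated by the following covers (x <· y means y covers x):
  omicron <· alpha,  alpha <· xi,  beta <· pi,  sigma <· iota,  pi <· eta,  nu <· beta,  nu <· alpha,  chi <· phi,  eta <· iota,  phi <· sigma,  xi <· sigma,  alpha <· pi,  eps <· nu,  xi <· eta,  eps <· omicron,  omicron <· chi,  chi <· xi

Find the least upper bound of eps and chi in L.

chi

Common upper bounds of {eps, chi}: chi, eta, iota, phi, sigma, xi.
The least among these is chi.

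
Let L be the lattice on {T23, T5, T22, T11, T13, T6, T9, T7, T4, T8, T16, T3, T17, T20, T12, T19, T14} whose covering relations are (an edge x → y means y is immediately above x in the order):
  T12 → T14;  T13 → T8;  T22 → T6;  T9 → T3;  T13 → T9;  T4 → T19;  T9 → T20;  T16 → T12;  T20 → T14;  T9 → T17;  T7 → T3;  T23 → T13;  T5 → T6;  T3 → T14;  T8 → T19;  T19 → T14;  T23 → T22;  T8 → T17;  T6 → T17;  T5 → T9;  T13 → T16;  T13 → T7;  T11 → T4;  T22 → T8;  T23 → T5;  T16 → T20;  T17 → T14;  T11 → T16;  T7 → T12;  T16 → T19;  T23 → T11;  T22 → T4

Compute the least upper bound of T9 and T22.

Common upper bounds of {T9, T22}: T14, T17.
The least among these is T17.

T17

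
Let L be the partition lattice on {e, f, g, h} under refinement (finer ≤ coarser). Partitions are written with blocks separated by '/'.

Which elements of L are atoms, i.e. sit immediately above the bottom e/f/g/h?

The atoms are exactly the elements that cover e/f/g/h: e/f/gh, e/fg/h, e/fh/g, ef/g/h, eg/f/h, eh/f/g.

e/f/gh, e/fg/h, e/fh/g, ef/g/h, eg/f/h, eh/f/g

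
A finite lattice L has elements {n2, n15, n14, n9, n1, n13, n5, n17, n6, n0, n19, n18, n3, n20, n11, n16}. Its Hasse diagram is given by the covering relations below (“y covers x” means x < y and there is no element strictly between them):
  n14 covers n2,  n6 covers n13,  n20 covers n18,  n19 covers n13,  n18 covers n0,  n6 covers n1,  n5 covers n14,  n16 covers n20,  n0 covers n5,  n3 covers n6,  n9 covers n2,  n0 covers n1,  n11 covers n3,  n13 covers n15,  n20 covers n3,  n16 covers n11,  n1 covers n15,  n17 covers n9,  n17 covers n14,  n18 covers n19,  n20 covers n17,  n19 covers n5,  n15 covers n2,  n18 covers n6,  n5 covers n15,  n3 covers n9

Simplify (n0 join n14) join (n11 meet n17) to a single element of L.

n0 ∨ n14 = n0
n11 ∧ n17 = n9
n0 ∨ n9 = n20

n20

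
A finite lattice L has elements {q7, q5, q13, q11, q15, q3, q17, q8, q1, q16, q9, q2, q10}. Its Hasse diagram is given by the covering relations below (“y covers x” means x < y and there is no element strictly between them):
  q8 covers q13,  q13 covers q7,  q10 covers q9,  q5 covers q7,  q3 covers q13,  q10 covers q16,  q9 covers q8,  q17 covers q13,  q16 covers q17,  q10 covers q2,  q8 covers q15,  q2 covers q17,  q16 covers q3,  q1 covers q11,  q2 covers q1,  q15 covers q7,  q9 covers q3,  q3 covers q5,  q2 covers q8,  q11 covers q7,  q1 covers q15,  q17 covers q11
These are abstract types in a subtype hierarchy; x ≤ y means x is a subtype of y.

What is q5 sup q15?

q9

Common upper bounds of {q5, q15}: q10, q9.
The least among these is q9.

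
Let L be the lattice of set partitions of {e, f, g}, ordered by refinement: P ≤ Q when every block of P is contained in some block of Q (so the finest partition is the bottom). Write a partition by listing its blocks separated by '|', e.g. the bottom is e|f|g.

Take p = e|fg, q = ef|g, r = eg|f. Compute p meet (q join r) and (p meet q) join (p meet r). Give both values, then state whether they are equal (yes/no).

e|fg; e|f|g; no

q join r = efg, so p meet (q join r) = e|fg meet efg = e|fg.
p meet q = e|f|g and p meet r = e|f|g, so (p meet q) join (p meet r) = e|f|g join e|f|g = e|f|g.
Equal: no.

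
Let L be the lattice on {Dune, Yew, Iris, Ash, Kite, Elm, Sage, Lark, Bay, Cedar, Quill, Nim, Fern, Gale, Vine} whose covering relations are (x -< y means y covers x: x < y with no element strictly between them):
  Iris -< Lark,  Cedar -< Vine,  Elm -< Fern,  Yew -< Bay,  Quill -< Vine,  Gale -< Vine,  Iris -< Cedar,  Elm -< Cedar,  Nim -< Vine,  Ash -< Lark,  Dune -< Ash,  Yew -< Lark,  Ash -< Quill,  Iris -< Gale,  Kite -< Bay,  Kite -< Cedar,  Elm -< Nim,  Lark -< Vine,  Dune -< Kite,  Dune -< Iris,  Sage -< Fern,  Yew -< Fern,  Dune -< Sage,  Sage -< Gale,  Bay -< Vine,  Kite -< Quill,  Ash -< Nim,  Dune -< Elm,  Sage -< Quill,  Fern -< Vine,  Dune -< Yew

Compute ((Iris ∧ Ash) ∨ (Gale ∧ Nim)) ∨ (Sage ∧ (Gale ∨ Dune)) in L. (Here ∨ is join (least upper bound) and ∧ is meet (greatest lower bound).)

Sage

Iris ∧ Ash = Dune
Gale ∧ Nim = Dune
Dune ∨ Dune = Dune
Gale ∨ Dune = Gale
Sage ∧ Gale = Sage
Dune ∨ Sage = Sage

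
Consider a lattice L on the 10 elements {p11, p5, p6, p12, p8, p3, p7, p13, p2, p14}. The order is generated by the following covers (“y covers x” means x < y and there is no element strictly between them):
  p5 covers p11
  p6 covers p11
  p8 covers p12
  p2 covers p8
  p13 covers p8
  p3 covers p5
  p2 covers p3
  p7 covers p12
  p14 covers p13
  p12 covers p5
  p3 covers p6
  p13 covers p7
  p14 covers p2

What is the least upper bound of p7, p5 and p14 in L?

p14

Common upper bounds of {p7, p5, p14}: p14.
The least among these is p14.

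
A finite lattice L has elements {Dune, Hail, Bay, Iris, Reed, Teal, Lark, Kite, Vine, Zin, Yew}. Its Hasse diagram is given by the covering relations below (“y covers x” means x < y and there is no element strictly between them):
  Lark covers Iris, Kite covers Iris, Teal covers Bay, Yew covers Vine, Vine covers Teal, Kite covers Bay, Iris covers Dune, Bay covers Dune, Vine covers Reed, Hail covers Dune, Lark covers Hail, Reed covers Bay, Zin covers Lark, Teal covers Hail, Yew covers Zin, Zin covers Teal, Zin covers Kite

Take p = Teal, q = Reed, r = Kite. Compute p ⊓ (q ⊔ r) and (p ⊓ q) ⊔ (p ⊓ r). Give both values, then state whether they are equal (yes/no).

q ⊔ r = Yew, so p ⊓ (q ⊔ r) = Teal ⊓ Yew = Teal.
p ⊓ q = Bay and p ⊓ r = Bay, so (p ⊓ q) ⊔ (p ⊓ r) = Bay ⊔ Bay = Bay.
Equal: no.

Teal; Bay; no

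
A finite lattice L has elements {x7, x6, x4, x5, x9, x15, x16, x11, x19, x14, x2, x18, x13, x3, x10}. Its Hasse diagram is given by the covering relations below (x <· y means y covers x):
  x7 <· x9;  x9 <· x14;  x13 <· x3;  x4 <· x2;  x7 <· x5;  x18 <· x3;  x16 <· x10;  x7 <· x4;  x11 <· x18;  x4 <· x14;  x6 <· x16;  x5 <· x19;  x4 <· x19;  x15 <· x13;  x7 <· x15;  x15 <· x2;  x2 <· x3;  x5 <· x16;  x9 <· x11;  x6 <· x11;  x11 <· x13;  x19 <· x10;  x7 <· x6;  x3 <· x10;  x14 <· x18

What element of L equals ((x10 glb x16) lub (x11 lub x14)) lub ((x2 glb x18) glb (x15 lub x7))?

x10 ∧ x16 = x16
x11 ∨ x14 = x18
x16 ∨ x18 = x10
x2 ∧ x18 = x4
x15 ∨ x7 = x15
x4 ∧ x15 = x7
x10 ∨ x7 = x10

x10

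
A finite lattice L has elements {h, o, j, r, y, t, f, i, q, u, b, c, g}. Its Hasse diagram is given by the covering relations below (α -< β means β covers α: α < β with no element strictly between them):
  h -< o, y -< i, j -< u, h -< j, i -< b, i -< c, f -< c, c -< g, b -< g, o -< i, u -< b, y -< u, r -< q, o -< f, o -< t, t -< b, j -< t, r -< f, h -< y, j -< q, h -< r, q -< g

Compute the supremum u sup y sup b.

b

Common upper bounds of {u, y, b}: b, g.
The least among these is b.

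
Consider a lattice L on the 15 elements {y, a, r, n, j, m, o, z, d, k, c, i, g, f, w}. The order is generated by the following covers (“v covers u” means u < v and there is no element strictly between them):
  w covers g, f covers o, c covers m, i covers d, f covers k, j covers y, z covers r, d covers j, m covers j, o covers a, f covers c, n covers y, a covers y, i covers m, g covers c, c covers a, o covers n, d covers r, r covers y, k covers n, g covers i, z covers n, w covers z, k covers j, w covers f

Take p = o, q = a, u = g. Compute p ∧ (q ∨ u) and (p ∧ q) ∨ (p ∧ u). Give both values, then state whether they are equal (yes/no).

a; a; yes

q ∨ u = g, so p ∧ (q ∨ u) = o ∧ g = a.
p ∧ q = a and p ∧ u = a, so (p ∧ q) ∨ (p ∧ u) = a ∨ a = a.
Equal: yes.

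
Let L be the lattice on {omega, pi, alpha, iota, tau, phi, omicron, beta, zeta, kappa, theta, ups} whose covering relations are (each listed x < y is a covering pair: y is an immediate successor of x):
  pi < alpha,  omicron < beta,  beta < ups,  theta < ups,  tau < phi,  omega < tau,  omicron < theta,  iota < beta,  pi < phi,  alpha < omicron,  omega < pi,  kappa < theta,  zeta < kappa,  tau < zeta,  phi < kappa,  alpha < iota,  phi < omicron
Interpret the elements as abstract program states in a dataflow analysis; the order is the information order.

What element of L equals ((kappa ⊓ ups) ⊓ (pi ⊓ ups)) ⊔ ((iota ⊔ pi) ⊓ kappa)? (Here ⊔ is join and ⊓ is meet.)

pi

kappa ∧ ups = kappa
pi ∧ ups = pi
kappa ∧ pi = pi
iota ∨ pi = iota
iota ∧ kappa = pi
pi ∨ pi = pi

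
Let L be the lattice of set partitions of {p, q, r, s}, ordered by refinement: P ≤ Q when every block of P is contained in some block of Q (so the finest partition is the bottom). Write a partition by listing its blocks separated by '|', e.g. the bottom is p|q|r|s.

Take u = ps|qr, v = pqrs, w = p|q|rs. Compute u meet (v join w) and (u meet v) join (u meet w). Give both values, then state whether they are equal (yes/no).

v join w = pqrs, so u meet (v join w) = ps|qr meet pqrs = ps|qr.
u meet v = ps|qr and u meet w = p|q|r|s, so (u meet v) join (u meet w) = ps|qr join p|q|r|s = ps|qr.
Equal: yes.

ps|qr; ps|qr; yes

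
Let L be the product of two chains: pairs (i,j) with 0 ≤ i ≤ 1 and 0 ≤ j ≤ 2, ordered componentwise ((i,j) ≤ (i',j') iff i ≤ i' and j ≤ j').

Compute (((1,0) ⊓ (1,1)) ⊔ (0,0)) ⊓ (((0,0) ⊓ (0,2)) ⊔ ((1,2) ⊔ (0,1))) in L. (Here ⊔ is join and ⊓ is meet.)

(1,0)

(1,0) ∧ (1,1) = (1,0)
(1,0) ∨ (0,0) = (1,0)
(0,0) ∧ (0,2) = (0,0)
(1,2) ∨ (0,1) = (1,2)
(0,0) ∨ (1,2) = (1,2)
(1,0) ∧ (1,2) = (1,0)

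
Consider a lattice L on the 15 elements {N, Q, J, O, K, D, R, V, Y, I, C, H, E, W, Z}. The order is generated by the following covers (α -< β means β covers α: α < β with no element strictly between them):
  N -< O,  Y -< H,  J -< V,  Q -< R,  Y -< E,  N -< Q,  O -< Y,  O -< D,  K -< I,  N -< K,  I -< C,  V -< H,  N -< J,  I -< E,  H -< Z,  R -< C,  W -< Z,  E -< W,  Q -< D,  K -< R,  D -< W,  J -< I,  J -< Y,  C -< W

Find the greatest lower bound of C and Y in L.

Common lower bounds of {C, Y}: J, N.
The greatest among these is J.

J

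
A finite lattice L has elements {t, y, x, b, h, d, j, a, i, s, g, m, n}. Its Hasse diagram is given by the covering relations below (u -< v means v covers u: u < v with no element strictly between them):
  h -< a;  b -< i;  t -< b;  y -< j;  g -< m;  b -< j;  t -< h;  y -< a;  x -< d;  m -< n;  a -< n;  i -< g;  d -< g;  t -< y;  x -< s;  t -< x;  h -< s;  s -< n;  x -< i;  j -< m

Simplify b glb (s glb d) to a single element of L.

t

s ∧ d = x
b ∧ x = t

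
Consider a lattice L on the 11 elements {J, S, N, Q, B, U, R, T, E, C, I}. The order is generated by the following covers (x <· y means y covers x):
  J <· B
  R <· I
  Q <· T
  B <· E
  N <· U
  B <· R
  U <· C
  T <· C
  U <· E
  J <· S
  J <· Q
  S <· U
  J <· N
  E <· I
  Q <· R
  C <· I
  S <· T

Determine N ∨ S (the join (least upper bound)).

Common upper bounds of {N, S}: C, E, I, U.
The least among these is U.

U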